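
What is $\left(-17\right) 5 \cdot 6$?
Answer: $-510$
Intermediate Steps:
$\left(-17\right) 5 \cdot 6 = \left(-85\right) 6 = -510$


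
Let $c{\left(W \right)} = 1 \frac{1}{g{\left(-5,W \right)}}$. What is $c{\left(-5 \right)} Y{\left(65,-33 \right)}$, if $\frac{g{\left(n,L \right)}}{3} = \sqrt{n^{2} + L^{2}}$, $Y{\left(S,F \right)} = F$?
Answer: $- \frac{11 \sqrt{2}}{10} \approx -1.5556$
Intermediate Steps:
$g{\left(n,L \right)} = 3 \sqrt{L^{2} + n^{2}}$ ($g{\left(n,L \right)} = 3 \sqrt{n^{2} + L^{2}} = 3 \sqrt{L^{2} + n^{2}}$)
$c{\left(W \right)} = \frac{1}{3 \sqrt{25 + W^{2}}}$ ($c{\left(W \right)} = 1 \frac{1}{3 \sqrt{W^{2} + \left(-5\right)^{2}}} = 1 \frac{1}{3 \sqrt{W^{2} + 25}} = 1 \frac{1}{3 \sqrt{25 + W^{2}}} = \frac{1}{3 \sqrt{25 + W^{2}}}$)
$c{\left(-5 \right)} Y{\left(65,-33 \right)} = \frac{1}{3 \sqrt{25 + \left(-5\right)^{2}}} \left(-33\right) = \frac{1}{3 \sqrt{25 + 25}} \left(-33\right) = \frac{1}{3 \cdot 5 \sqrt{2}} \left(-33\right) = \frac{\frac{1}{10} \sqrt{2}}{3} \left(-33\right) = \frac{\sqrt{2}}{30} \left(-33\right) = - \frac{11 \sqrt{2}}{10}$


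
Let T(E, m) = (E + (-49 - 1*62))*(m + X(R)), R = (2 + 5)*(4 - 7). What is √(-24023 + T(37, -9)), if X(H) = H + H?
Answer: I*√20249 ≈ 142.3*I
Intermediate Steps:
R = -21 (R = 7*(-3) = -21)
X(H) = 2*H
T(E, m) = (-111 + E)*(-42 + m) (T(E, m) = (E + (-49 - 1*62))*(m + 2*(-21)) = (E + (-49 - 62))*(m - 42) = (E - 111)*(-42 + m) = (-111 + E)*(-42 + m))
√(-24023 + T(37, -9)) = √(-24023 + (4662 - 111*(-9) - 42*37 + 37*(-9))) = √(-24023 + (4662 + 999 - 1554 - 333)) = √(-24023 + 3774) = √(-20249) = I*√20249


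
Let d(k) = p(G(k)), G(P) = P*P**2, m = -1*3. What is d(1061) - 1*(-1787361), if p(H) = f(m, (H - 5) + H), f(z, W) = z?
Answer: 1787358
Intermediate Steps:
m = -3
G(P) = P**3
p(H) = -3
d(k) = -3
d(1061) - 1*(-1787361) = -3 - 1*(-1787361) = -3 + 1787361 = 1787358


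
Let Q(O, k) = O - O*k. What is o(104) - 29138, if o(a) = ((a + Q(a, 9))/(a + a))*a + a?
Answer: -29398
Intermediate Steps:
Q(O, k) = O - O*k
o(a) = -5*a/2 (o(a) = ((a + a*(1 - 1*9))/(a + a))*a + a = ((a + a*(1 - 9))/((2*a)))*a + a = ((a + a*(-8))*(1/(2*a)))*a + a = ((a - 8*a)*(1/(2*a)))*a + a = ((-7*a)*(1/(2*a)))*a + a = -7*a/2 + a = -5*a/2)
o(104) - 29138 = -5/2*104 - 29138 = -260 - 29138 = -29398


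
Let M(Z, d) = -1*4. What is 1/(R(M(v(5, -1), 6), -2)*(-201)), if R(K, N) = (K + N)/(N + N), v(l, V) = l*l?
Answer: -2/603 ≈ -0.0033167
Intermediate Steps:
v(l, V) = l**2
M(Z, d) = -4
R(K, N) = (K + N)/(2*N) (R(K, N) = (K + N)/((2*N)) = (K + N)*(1/(2*N)) = (K + N)/(2*N))
1/(R(M(v(5, -1), 6), -2)*(-201)) = 1/(((1/2)*(-4 - 2)/(-2))*(-201)) = 1/(((1/2)*(-1/2)*(-6))*(-201)) = 1/((3/2)*(-201)) = 1/(-603/2) = -2/603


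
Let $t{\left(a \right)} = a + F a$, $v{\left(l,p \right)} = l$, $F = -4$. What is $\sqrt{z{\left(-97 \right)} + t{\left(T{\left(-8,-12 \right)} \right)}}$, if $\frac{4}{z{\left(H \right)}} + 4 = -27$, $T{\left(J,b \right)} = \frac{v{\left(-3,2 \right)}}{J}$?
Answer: $\frac{i \sqrt{19282}}{124} \approx 1.1198 i$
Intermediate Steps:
$T{\left(J,b \right)} = - \frac{3}{J}$
$t{\left(a \right)} = - 3 a$ ($t{\left(a \right)} = a - 4 a = - 3 a$)
$z{\left(H \right)} = - \frac{4}{31}$ ($z{\left(H \right)} = \frac{4}{-4 - 27} = \frac{4}{-31} = 4 \left(- \frac{1}{31}\right) = - \frac{4}{31}$)
$\sqrt{z{\left(-97 \right)} + t{\left(T{\left(-8,-12 \right)} \right)}} = \sqrt{- \frac{4}{31} - 3 \left(- \frac{3}{-8}\right)} = \sqrt{- \frac{4}{31} - 3 \left(\left(-3\right) \left(- \frac{1}{8}\right)\right)} = \sqrt{- \frac{4}{31} - \frac{9}{8}} = \sqrt{- \frac{311}{248}} = \frac{i \sqrt{19282}}{124}$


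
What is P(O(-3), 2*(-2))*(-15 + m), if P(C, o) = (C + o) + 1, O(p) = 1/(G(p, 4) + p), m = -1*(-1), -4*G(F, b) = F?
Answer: 434/9 ≈ 48.222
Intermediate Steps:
G(F, b) = -F/4
m = 1
O(p) = 4/(3*p) (O(p) = 1/(-p/4 + p) = 1/(3*p/4) = 4/(3*p))
P(C, o) = 1 + C + o
P(O(-3), 2*(-2))*(-15 + m) = (1 + (4/3)/(-3) + 2*(-2))*(-15 + 1) = (1 + (4/3)*(-⅓) - 4)*(-14) = (1 - 4/9 - 4)*(-14) = -31/9*(-14) = 434/9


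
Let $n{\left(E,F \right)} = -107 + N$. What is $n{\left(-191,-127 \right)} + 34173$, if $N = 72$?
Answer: $34138$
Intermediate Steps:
$n{\left(E,F \right)} = -35$ ($n{\left(E,F \right)} = -107 + 72 = -35$)
$n{\left(-191,-127 \right)} + 34173 = -35 + 34173 = 34138$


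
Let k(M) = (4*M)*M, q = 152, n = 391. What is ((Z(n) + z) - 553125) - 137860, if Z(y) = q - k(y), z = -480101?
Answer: -1782458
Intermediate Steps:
k(M) = 4*M²
Z(y) = 152 - 4*y²
((Z(n) + z) - 553125) - 137860 = (((152 - 4*391²) - 480101) - 553125) - 137860 = (((152 - 4*152881) - 480101) - 553125) - 137860 = (((152 - 611524) - 480101) - 553125) - 137860 = ((-611372 - 480101) - 553125) - 137860 = (-1091473 - 553125) - 137860 = -1644598 - 137860 = -1782458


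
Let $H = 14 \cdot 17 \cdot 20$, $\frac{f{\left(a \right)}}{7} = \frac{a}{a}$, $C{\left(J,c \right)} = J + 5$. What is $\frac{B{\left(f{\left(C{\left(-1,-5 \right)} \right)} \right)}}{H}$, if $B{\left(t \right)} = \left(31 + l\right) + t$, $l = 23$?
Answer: $\frac{61}{4760} \approx 0.012815$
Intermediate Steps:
$C{\left(J,c \right)} = 5 + J$
$f{\left(a \right)} = 7$ ($f{\left(a \right)} = 7 \frac{a}{a} = 7 \cdot 1 = 7$)
$B{\left(t \right)} = 54 + t$ ($B{\left(t \right)} = \left(31 + 23\right) + t = 54 + t$)
$H = 4760$ ($H = 238 \cdot 20 = 4760$)
$\frac{B{\left(f{\left(C{\left(-1,-5 \right)} \right)} \right)}}{H} = \frac{54 + 7}{4760} = 61 \cdot \frac{1}{4760} = \frac{61}{4760}$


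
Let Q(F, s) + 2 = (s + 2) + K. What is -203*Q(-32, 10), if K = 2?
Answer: -2436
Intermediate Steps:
Q(F, s) = 2 + s (Q(F, s) = -2 + ((s + 2) + 2) = -2 + ((2 + s) + 2) = -2 + (4 + s) = 2 + s)
-203*Q(-32, 10) = -203*(2 + 10) = -203*12 = -2436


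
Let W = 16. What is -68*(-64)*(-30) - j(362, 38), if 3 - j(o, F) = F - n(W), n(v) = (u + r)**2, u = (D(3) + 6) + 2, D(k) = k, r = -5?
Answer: -130561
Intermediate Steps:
u = 11 (u = (3 + 6) + 2 = 9 + 2 = 11)
n(v) = 36 (n(v) = (11 - 5)**2 = 6**2 = 36)
j(o, F) = 39 - F (j(o, F) = 3 - (F - 1*36) = 3 - (F - 36) = 3 - (-36 + F) = 3 + (36 - F) = 39 - F)
-68*(-64)*(-30) - j(362, 38) = -68*(-64)*(-30) - (39 - 1*38) = 4352*(-30) - (39 - 38) = -130560 - 1*1 = -130560 - 1 = -130561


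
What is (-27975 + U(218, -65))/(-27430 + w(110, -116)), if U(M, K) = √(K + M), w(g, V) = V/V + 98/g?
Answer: 1538625/1508546 - 165*√17/1508546 ≈ 1.0195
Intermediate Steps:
w(g, V) = 1 + 98/g
(-27975 + U(218, -65))/(-27430 + w(110, -116)) = (-27975 + √(-65 + 218))/(-27430 + (98 + 110)/110) = (-27975 + √153)/(-27430 + (1/110)*208) = (-27975 + 3*√17)/(-27430 + 104/55) = (-27975 + 3*√17)/(-1508546/55) = (-27975 + 3*√17)*(-55/1508546) = 1538625/1508546 - 165*√17/1508546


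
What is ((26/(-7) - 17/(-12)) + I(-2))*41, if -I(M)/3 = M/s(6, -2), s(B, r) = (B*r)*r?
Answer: -1763/21 ≈ -83.952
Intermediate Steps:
s(B, r) = B*r²
I(M) = -M/8 (I(M) = -3*M/(6*(-2)²) = -3*M/(6*4) = -3*M/24 = -M/8)
((26/(-7) - 17/(-12)) + I(-2))*41 = ((26/(-7) - 17/(-12)) - ⅛*(-2))*41 = ((26*(-⅐) - 17*(-1/12)) + ¼)*41 = ((-26/7 + 17/12) + ¼)*41 = (-193/84 + ¼)*41 = -43/21*41 = -1763/21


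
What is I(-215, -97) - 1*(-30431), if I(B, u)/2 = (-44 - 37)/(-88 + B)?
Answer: 3073585/101 ≈ 30432.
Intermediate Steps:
I(B, u) = -162/(-88 + B) (I(B, u) = 2*((-44 - 37)/(-88 + B)) = 2*(-81/(-88 + B)) = -162/(-88 + B))
I(-215, -97) - 1*(-30431) = -162/(-88 - 215) - 1*(-30431) = -162/(-303) + 30431 = -162*(-1/303) + 30431 = 54/101 + 30431 = 3073585/101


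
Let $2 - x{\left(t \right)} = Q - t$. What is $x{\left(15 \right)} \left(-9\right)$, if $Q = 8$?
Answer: $-81$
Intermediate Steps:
$x{\left(t \right)} = -6 + t$ ($x{\left(t \right)} = 2 - \left(8 - t\right) = 2 + \left(-8 + t\right) = -6 + t$)
$x{\left(15 \right)} \left(-9\right) = \left(-6 + 15\right) \left(-9\right) = 9 \left(-9\right) = -81$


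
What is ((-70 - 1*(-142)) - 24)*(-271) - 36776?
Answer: -49784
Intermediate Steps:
((-70 - 1*(-142)) - 24)*(-271) - 36776 = ((-70 + 142) - 24)*(-271) - 36776 = (72 - 24)*(-271) - 36776 = 48*(-271) - 36776 = -13008 - 36776 = -49784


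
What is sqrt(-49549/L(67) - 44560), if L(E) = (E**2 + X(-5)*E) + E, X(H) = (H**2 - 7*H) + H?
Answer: I*sqrt(3026659782669)/8241 ≈ 211.11*I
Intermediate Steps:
X(H) = H**2 - 6*H
L(E) = E**2 + 56*E (L(E) = (E**2 + (-5*(-6 - 5))*E) + E = (E**2 + (-5*(-11))*E) + E = (E**2 + 55*E) + E = E**2 + 56*E)
sqrt(-49549/L(67) - 44560) = sqrt(-49549*1/(67*(56 + 67)) - 44560) = sqrt(-49549/(67*123) - 44560) = sqrt(-49549/8241 - 44560) = sqrt(-367268509/8241) = I*sqrt(3026659782669)/8241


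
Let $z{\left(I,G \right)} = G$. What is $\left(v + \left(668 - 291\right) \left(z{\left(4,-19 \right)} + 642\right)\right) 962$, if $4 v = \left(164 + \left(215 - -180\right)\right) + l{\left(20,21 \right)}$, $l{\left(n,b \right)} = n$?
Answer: $\frac{452170303}{2} \approx 2.2609 \cdot 10^{8}$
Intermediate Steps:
$v = \frac{579}{4}$ ($v = \frac{\left(164 + \left(215 - -180\right)\right) + 20}{4} = \frac{\left(164 + \left(215 + 180\right)\right) + 20}{4} = \frac{\left(164 + 395\right) + 20}{4} = \frac{559 + 20}{4} = \frac{1}{4} \cdot 579 = \frac{579}{4} \approx 144.75$)
$\left(v + \left(668 - 291\right) \left(z{\left(4,-19 \right)} + 642\right)\right) 962 = \left(\frac{579}{4} + \left(668 - 291\right) \left(-19 + 642\right)\right) 962 = \left(\frac{579}{4} + 377 \cdot 623\right) 962 = \left(\frac{579}{4} + 234871\right) 962 = \frac{940063}{4} \cdot 962 = \frac{452170303}{2}$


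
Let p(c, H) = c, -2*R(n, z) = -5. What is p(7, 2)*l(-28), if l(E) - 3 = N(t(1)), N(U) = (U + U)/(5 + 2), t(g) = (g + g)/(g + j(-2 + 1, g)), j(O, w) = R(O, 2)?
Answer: 155/7 ≈ 22.143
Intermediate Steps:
R(n, z) = 5/2 (R(n, z) = -1/2*(-5) = 5/2)
j(O, w) = 5/2
t(g) = 2*g/(5/2 + g) (t(g) = (g + g)/(g + 5/2) = (2*g)/(5/2 + g) = 2*g/(5/2 + g))
N(U) = 2*U/7 (N(U) = (2*U)/7 = (2*U)*(1/7) = 2*U/7)
l(E) = 155/49 (l(E) = 3 + 2*(4*1/(5 + 2*1))/7 = 3 + 2*(4*1/(5 + 2))/7 = 3 + 2*(4*1/7)/7 = 3 + 2*(4*1*(1/7))/7 = 3 + (2/7)*(4/7) = 3 + 8/49 = 155/49)
p(7, 2)*l(-28) = 7*(155/49) = 155/7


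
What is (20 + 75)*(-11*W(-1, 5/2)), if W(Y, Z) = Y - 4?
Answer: 5225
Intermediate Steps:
W(Y, Z) = -4 + Y
(20 + 75)*(-11*W(-1, 5/2)) = (20 + 75)*(-11*(-4 - 1)) = 95*(-11*(-5)) = 95*55 = 5225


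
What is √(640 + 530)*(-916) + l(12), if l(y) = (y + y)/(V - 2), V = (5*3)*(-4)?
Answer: -12/31 - 2748*√130 ≈ -31332.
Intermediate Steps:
V = -60 (V = 15*(-4) = -60)
l(y) = -y/31 (l(y) = (y + y)/(-60 - 2) = (2*y)/(-62) = (2*y)*(-1/62) = -y/31)
√(640 + 530)*(-916) + l(12) = √(640 + 530)*(-916) - 1/31*12 = √1170*(-916) - 12/31 = (3*√130)*(-916) - 12/31 = -2748*√130 - 12/31 = -12/31 - 2748*√130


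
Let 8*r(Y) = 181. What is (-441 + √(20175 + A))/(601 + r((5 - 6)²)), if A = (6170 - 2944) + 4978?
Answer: -1176/1663 + 8*√28379/4989 ≈ -0.43702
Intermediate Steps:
r(Y) = 181/8 (r(Y) = (⅛)*181 = 181/8)
A = 8204 (A = 3226 + 4978 = 8204)
(-441 + √(20175 + A))/(601 + r((5 - 6)²)) = (-441 + √(20175 + 8204))/(601 + 181/8) = (-441 + √28379)/(4989/8) = (-441 + √28379)*(8/4989) = -1176/1663 + 8*√28379/4989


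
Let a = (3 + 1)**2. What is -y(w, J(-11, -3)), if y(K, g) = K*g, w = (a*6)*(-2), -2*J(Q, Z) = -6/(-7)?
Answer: -576/7 ≈ -82.286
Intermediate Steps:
a = 16 (a = 4**2 = 16)
J(Q, Z) = -3/7 (J(Q, Z) = -(-3)/(-7) = -(-3)*(-1)/7 = -1/2*6/7 = -3/7)
w = -192 (w = (16*6)*(-2) = 96*(-2) = -192)
-y(w, J(-11, -3)) = -(-192)*(-3)/7 = -1*576/7 = -576/7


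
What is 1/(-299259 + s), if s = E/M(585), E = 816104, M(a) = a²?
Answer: -342225/102413095171 ≈ -3.3416e-6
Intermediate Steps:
s = 816104/342225 (s = 816104/(585²) = 816104/342225 ≈ 2.3847)
1/(-299259 + s) = 1/(-299259 + 816104/342225) = 1/(-102413095171/342225) = -342225/102413095171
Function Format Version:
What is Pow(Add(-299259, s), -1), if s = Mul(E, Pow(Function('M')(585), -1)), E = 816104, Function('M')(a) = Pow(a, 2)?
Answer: Rational(-342225, 102413095171) ≈ -3.3416e-6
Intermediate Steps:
s = Rational(816104, 342225) (s = Mul(816104, Pow(Pow(585, 2), -1)) = Mul(816104, Pow(342225, -1)) = Mul(816104, Rational(1, 342225)) = Rational(816104, 342225) ≈ 2.3847)
Pow(Add(-299259, s), -1) = Pow(Add(-299259, Rational(816104, 342225)), -1) = Pow(Rational(-102413095171, 342225), -1) = Rational(-342225, 102413095171)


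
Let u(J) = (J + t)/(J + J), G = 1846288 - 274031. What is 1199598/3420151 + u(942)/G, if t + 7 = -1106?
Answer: 1184455754538201/3376979788306796 ≈ 0.35074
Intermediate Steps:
t = -1113 (t = -7 - 1106 = -1113)
G = 1572257
u(J) = (-1113 + J)/(2*J) (u(J) = (J - 1113)/(J + J) = (-1113 + J)/((2*J)) = (-1113 + J)*(1/(2*J)) = (-1113 + J)/(2*J))
1199598/3420151 + u(942)/G = 1199598/3420151 + ((½)*(-1113 + 942)/942)/1572257 = 1199598*(1/3420151) + ((½)*(1/942)*(-171))*(1/1572257) = 1199598/3420151 - 57/628*1/1572257 = 1199598/3420151 - 57/987377396 = 1184455754538201/3376979788306796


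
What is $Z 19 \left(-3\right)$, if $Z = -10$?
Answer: $570$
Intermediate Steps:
$Z 19 \left(-3\right) = \left(-10\right) 19 \left(-3\right) = \left(-190\right) \left(-3\right) = 570$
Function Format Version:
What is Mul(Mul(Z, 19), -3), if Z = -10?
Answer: 570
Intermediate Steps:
Mul(Mul(Z, 19), -3) = Mul(Mul(-10, 19), -3) = Mul(-190, -3) = 570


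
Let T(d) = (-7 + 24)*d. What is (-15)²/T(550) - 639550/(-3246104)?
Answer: 67101659/303510724 ≈ 0.22109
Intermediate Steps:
T(d) = 17*d
(-15)²/T(550) - 639550/(-3246104) = (-15)²/((17*550)) - 639550/(-3246104) = 225/9350 - 639550*(-1/3246104) = 225*(1/9350) + 319775/1623052 = 9/374 + 319775/1623052 = 67101659/303510724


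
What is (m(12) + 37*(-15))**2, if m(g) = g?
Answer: 294849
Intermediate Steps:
(m(12) + 37*(-15))**2 = (12 + 37*(-15))**2 = (12 - 555)**2 = (-543)**2 = 294849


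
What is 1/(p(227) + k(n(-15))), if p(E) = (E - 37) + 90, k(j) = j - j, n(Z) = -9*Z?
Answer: 1/280 ≈ 0.0035714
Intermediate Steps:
k(j) = 0
p(E) = 53 + E (p(E) = (-37 + E) + 90 = 53 + E)
1/(p(227) + k(n(-15))) = 1/((53 + 227) + 0) = 1/(280 + 0) = 1/280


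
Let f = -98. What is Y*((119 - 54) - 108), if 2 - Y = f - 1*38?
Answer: -5934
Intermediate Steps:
Y = 138 (Y = 2 - (-98 - 1*38) = 2 - (-98 - 38) = 2 - 1*(-136) = 2 + 136 = 138)
Y*((119 - 54) - 108) = 138*((119 - 54) - 108) = 138*(65 - 108) = 138*(-43) = -5934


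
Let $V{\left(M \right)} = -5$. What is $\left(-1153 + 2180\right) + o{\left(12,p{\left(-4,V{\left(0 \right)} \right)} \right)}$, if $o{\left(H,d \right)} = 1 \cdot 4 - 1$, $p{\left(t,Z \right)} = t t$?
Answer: $1030$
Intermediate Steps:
$p{\left(t,Z \right)} = t^{2}$
$o{\left(H,d \right)} = 3$ ($o{\left(H,d \right)} = 4 - 1 = 3$)
$\left(-1153 + 2180\right) + o{\left(12,p{\left(-4,V{\left(0 \right)} \right)} \right)} = \left(-1153 + 2180\right) + 3 = 1027 + 3 = 1030$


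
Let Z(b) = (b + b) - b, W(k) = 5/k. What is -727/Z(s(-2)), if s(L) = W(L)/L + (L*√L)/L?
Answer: -14540/57 + 11632*I*√2/57 ≈ -255.09 + 288.6*I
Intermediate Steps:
s(L) = √L + 5/L² (s(L) = (5/L)/L + (L*√L)/L = 5/L² + L^(3/2)/L = 5/L² + √L = √L + 5/L²)
Z(b) = b (Z(b) = 2*b - b = b)
-727/Z(s(-2)) = -727*4/(5 + (-2)^(5/2)) = -727*4/(5 + 4*I*√2) = -727/(5/4 + I*√2)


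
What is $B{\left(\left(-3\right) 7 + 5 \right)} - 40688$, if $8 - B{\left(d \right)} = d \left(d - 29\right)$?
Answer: $-41400$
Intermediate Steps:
$B{\left(d \right)} = 8 - d \left(-29 + d\right)$ ($B{\left(d \right)} = 8 - d \left(d - 29\right) = 8 - d \left(-29 + d\right)$)
$B{\left(\left(-3\right) 7 + 5 \right)} - 40688 = \left(8 - \left(\left(-3\right) 7 + 5\right)^{2} + 29 \left(\left(-3\right) 7 + 5\right)\right) - 40688 = \left(8 - \left(-21 + 5\right)^{2} + 29 \left(-21 + 5\right)\right) - 40688 = \left(8 - \left(-16\right)^{2} + 29 \left(-16\right)\right) - 40688 = \left(8 - 256 - 464\right) - 40688 = -712 - 40688 = -41400$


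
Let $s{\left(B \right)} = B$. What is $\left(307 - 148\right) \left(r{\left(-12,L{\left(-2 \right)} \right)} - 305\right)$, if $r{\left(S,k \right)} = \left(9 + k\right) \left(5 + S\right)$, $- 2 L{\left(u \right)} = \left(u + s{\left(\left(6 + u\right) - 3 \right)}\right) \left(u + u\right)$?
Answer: $-56286$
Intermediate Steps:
$L{\left(u \right)} = - u \left(3 + 2 u\right)$ ($L{\left(u \right)} = - \frac{\left(u + \left(\left(6 + u\right) - 3\right)\right) \left(u + u\right)}{2} = - \frac{\left(u + \left(3 + u\right)\right) 2 u}{2} = - \frac{\left(3 + 2 u\right) 2 u}{2} = - \frac{2 u \left(3 + 2 u\right)}{2} = - u \left(3 + 2 u\right)$)
$r{\left(S,k \right)} = \left(5 + S\right) \left(9 + k\right)$
$\left(307 - 148\right) \left(r{\left(-12,L{\left(-2 \right)} \right)} - 305\right) = \left(307 - 148\right) \left(\left(45 + 5 \left(\left(-1\right) \left(-2\right) \left(3 + 2 \left(-2\right)\right)\right) + 9 \left(-12\right) - 12 \left(\left(-1\right) \left(-2\right) \left(3 + 2 \left(-2\right)\right)\right)\right) - 305\right) = 159 \left(\left(45 + 5 \left(\left(-1\right) \left(-2\right) \left(3 - 4\right)\right) - 108 - 12 \left(\left(-1\right) \left(-2\right) \left(3 - 4\right)\right)\right) - 305\right) = 159 \left(\left(45 + 5 \left(\left(-1\right) \left(-2\right) \left(-1\right)\right) - 108 - 12 \left(\left(-1\right) \left(-2\right) \left(-1\right)\right)\right) - 305\right) = 159 \left(\left(45 + 5 \left(-2\right) - 108 - -24\right) - 305\right) = 159 \left(\left(45 - 10 - 108 + 24\right) - 305\right) = 159 \left(-49 - 305\right) = 159 \left(-354\right) = -56286$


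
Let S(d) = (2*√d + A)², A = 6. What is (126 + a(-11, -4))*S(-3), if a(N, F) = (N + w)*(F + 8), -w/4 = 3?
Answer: 816 + 816*I*√3 ≈ 816.0 + 1413.4*I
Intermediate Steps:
w = -12 (w = -4*3 = -12)
S(d) = (6 + 2*√d)² (S(d) = (2*√d + 6)² = (6 + 2*√d)²)
a(N, F) = (-12 + N)*(8 + F) (a(N, F) = (N - 12)*(F + 8) = (-12 + N)*(8 + F))
(126 + a(-11, -4))*S(-3) = (126 + (-96 - 12*(-4) + 8*(-11) - 4*(-11)))*(4*(3 + √(-3))²) = (126 + (-96 + 48 - 88 + 44))*(4*(3 + I*√3)²) = (126 - 92)*(4*(3 + I*√3)²) = 34*(4*(3 + I*√3)²) = 136*(3 + I*√3)²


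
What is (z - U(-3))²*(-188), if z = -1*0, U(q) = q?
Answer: -1692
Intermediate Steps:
z = 0
(z - U(-3))²*(-188) = (0 - 1*(-3))²*(-188) = (0 + 3)²*(-188) = 3²*(-188) = 9*(-188) = -1692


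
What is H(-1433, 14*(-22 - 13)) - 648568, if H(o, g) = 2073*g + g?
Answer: -1664828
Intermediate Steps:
H(o, g) = 2074*g
H(-1433, 14*(-22 - 13)) - 648568 = 2074*(14*(-22 - 13)) - 648568 = 2074*(14*(-35)) - 648568 = 2074*(-490) - 648568 = -1016260 - 648568 = -1664828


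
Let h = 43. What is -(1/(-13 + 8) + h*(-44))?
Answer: 9461/5 ≈ 1892.2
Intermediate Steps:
-(1/(-13 + 8) + h*(-44)) = -(1/(-13 + 8) + 43*(-44)) = -(1/(-5) - 1892) = -(-⅕ - 1892) = -1*(-9461/5) = 9461/5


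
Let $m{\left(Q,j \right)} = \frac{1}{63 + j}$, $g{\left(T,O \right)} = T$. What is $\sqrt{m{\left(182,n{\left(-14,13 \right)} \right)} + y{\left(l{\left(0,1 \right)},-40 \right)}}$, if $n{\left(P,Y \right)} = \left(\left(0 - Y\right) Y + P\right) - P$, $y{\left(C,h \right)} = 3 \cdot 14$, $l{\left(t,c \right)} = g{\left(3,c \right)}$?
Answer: $\frac{\sqrt{471806}}{106} \approx 6.48$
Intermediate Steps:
$l{\left(t,c \right)} = 3$
$y{\left(C,h \right)} = 42$
$n{\left(P,Y \right)} = - Y^{2}$ ($n{\left(P,Y \right)} = \left(- Y Y + P\right) - P = \left(- Y^{2} + P\right) - P = \left(P - Y^{2}\right) - P = - Y^{2}$)
$\sqrt{m{\left(182,n{\left(-14,13 \right)} \right)} + y{\left(l{\left(0,1 \right)},-40 \right)}} = \sqrt{\frac{1}{63 - 13^{2}} + 42} = \sqrt{\frac{1}{63 - 169} + 42} = \sqrt{\frac{1}{-106} + 42} = \sqrt{- \frac{1}{106} + 42} = \sqrt{\frac{4451}{106}} = \frac{\sqrt{471806}}{106}$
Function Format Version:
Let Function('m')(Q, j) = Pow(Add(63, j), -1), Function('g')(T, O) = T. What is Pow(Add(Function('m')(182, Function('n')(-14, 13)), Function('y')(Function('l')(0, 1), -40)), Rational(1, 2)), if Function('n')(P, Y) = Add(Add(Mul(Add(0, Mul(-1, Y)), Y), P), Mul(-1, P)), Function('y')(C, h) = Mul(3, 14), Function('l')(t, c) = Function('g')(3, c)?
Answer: Mul(Rational(1, 106), Pow(471806, Rational(1, 2))) ≈ 6.4800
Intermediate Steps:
Function('l')(t, c) = 3
Function('y')(C, h) = 42
Function('n')(P, Y) = Mul(-1, Pow(Y, 2)) (Function('n')(P, Y) = Add(Add(Mul(Mul(-1, Y), Y), P), Mul(-1, P)) = Add(Add(Mul(-1, Pow(Y, 2)), P), Mul(-1, P)) = Add(Add(P, Mul(-1, Pow(Y, 2))), Mul(-1, P)) = Mul(-1, Pow(Y, 2)))
Pow(Add(Function('m')(182, Function('n')(-14, 13)), Function('y')(Function('l')(0, 1), -40)), Rational(1, 2)) = Pow(Add(Pow(Add(63, Mul(-1, Pow(13, 2))), -1), 42), Rational(1, 2)) = Pow(Add(Pow(Add(63, Mul(-1, 169)), -1), 42), Rational(1, 2)) = Pow(Add(Pow(Add(63, -169), -1), 42), Rational(1, 2)) = Pow(Add(Pow(-106, -1), 42), Rational(1, 2)) = Pow(Add(Rational(-1, 106), 42), Rational(1, 2)) = Pow(Rational(4451, 106), Rational(1, 2)) = Mul(Rational(1, 106), Pow(471806, Rational(1, 2)))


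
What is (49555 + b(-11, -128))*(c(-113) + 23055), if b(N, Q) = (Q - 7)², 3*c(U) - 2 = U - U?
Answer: 4688139260/3 ≈ 1.5627e+9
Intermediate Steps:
c(U) = ⅔ (c(U) = ⅔ + (U - U)/3 = ⅔ + (⅓)*0 = ⅔ + 0 = ⅔)
b(N, Q) = (-7 + Q)²
(49555 + b(-11, -128))*(c(-113) + 23055) = (49555 + (-7 - 128)²)*(⅔ + 23055) = (49555 + (-135)²)*(69167/3) = (49555 + 18225)*(69167/3) = 67780*(69167/3) = 4688139260/3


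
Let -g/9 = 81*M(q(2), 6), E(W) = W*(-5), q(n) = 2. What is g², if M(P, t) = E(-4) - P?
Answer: 172186884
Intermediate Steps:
E(W) = -5*W
M(P, t) = 20 - P (M(P, t) = -5*(-4) - P = 20 - P)
g = -13122 (g = -729*(20 - 1*2) = -729*(20 - 2) = -729*18 = -9*1458 = -13122)
g² = (-13122)² = 172186884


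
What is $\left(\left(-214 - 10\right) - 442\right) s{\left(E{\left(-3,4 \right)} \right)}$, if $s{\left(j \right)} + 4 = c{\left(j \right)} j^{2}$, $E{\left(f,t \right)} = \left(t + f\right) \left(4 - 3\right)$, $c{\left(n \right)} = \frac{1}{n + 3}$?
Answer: $\frac{4995}{2} \approx 2497.5$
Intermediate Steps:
$c{\left(n \right)} = \frac{1}{3 + n}$
$E{\left(f,t \right)} = f + t$ ($E{\left(f,t \right)} = \left(f + t\right) 1 = f + t$)
$s{\left(j \right)} = -4 + \frac{j^{2}}{3 + j}$
$\left(\left(-214 - 10\right) - 442\right) s{\left(E{\left(-3,4 \right)} \right)} = \left(\left(-214 - 10\right) - 442\right) \frac{-12 + \left(-3 + 4\right)^{2} - 4 \left(-3 + 4\right)}{3 + \left(-3 + 4\right)} = \left(\left(-214 - 10\right) - 442\right) \frac{-12 + 1^{2} - 4}{3 + 1} = \left(-224 - 442\right) \frac{-12 + 1 - 4}{4} = - 666 \cdot \frac{1}{4} \left(-15\right) = \left(-666\right) \left(- \frac{15}{4}\right) = \frac{4995}{2}$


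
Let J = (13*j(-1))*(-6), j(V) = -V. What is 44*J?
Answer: -3432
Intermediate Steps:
J = -78 (J = (13*(-1*(-1)))*(-6) = (13*1)*(-6) = 13*(-6) = -78)
44*J = 44*(-78) = -3432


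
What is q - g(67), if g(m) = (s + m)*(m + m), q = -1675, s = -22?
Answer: -7705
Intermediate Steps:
g(m) = 2*m*(-22 + m) (g(m) = (-22 + m)*(m + m) = (-22 + m)*(2*m) = 2*m*(-22 + m))
q - g(67) = -1675 - 2*67*(-22 + 67) = -1675 - 2*67*45 = -1675 - 1*6030 = -1675 - 6030 = -7705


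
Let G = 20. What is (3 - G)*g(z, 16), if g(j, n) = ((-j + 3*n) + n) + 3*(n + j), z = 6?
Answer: -2108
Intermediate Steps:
g(j, n) = 2*j + 7*n (g(j, n) = (-j + 4*n) + 3*(j + n) = (-j + 4*n) + (3*j + 3*n) = 2*j + 7*n)
(3 - G)*g(z, 16) = (3 - 1*20)*(2*6 + 7*16) = (3 - 20)*(12 + 112) = -17*124 = -2108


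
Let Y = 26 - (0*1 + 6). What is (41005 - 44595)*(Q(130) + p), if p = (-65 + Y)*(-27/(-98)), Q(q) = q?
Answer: -20687375/49 ≈ -4.2219e+5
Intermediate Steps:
Y = 20 (Y = 26 - (0 + 6) = 26 - 1*6 = 26 - 6 = 20)
p = -1215/98 (p = (-65 + 20)*(-27/(-98)) = -(-1215)*(-1)/98 = -45*27/98 = -1215/98 ≈ -12.398)
(41005 - 44595)*(Q(130) + p) = (41005 - 44595)*(130 - 1215/98) = -3590*11525/98 = -20687375/49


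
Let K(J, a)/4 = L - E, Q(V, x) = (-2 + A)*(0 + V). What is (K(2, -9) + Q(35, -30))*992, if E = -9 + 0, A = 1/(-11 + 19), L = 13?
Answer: 22196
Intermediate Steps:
A = ⅛ (A = 1/8 = ⅛ ≈ 0.12500)
E = -9
Q(V, x) = -15*V/8 (Q(V, x) = (-2 + ⅛)*(0 + V) = -15*V/8)
K(J, a) = 88 (K(J, a) = 4*(13 - 1*(-9)) = 4*(13 + 9) = 4*22 = 88)
(K(2, -9) + Q(35, -30))*992 = (88 - 15/8*35)*992 = (88 - 525/8)*992 = (179/8)*992 = 22196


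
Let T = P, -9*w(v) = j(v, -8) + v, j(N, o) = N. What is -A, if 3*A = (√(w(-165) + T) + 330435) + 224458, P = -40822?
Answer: -554893/3 - 26*I*√543/9 ≈ -1.8496e+5 - 67.318*I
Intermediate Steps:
w(v) = -2*v/9 (w(v) = -(v + v)/9 = -2*v/9)
T = -40822
A = 554893/3 + 26*I*√543/9 (A = ((√(-2/9*(-165) - 40822) + 330435) + 224458)/3 = ((√(110/3 - 40822) + 330435) + 224458)/3 = ((√(-122356/3) + 330435) + 224458)/3 = ((26*I*√543/3 + 330435) + 224458)/3 = ((330435 + 26*I*√543/3) + 224458)/3 = (554893 + 26*I*√543/3)/3 = 554893/3 + 26*I*√543/9 ≈ 1.8496e+5 + 67.318*I)
-A = -(554893/3 + 26*I*√543/9) = -554893/3 - 26*I*√543/9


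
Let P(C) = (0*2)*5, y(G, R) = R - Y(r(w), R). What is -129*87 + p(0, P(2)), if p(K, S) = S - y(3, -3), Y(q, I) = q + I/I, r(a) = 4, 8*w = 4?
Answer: -11215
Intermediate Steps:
w = 1/2 (w = (1/8)*4 = 1/2 ≈ 0.50000)
Y(q, I) = 1 + q (Y(q, I) = q + 1 = 1 + q)
y(G, R) = -5 + R (y(G, R) = R - (1 + 4) = R - 1*5 = R - 5 = -5 + R)
P(C) = 0 (P(C) = 0*5 = 0)
p(K, S) = 8 + S (p(K, S) = S - (-5 - 3) = S - 1*(-8) = S + 8 = 8 + S)
-129*87 + p(0, P(2)) = -129*87 + (8 + 0) = -11223 + 8 = -11215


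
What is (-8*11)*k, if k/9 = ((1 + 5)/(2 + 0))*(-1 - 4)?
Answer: 11880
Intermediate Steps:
k = -135 (k = 9*(((1 + 5)/(2 + 0))*(-1 - 4)) = 9*((6/2)*(-5)) = 9*((6*(1/2))*(-5)) = 9*(3*(-5)) = 9*(-15) = -135)
(-8*11)*k = -8*11*(-135) = -88*(-135) = 11880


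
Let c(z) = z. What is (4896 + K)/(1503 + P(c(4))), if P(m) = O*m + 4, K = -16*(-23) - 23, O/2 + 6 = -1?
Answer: 5241/1451 ≈ 3.6120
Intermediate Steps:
O = -14 (O = -12 + 2*(-1) = -12 - 2 = -14)
K = 345 (K = 368 - 23 = 345)
P(m) = 4 - 14*m (P(m) = -14*m + 4 = 4 - 14*m)
(4896 + K)/(1503 + P(c(4))) = (4896 + 345)/(1503 + (4 - 14*4)) = 5241/(1503 + (4 - 56)) = 5241/(1503 - 52) = 5241/1451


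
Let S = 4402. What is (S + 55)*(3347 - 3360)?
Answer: -57941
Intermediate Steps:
(S + 55)*(3347 - 3360) = (4402 + 55)*(3347 - 3360) = 4457*(-13) = -57941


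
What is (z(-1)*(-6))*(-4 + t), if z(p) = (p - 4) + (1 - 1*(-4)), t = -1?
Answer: 0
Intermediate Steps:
z(p) = 1 + p (z(p) = (-4 + p) + (1 + 4) = (-4 + p) + 5 = 1 + p)
(z(-1)*(-6))*(-4 + t) = ((1 - 1)*(-6))*(-4 - 1) = (0*(-6))*(-5) = 0*(-5) = 0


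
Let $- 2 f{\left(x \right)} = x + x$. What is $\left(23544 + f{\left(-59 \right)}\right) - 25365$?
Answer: $-1762$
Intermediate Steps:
$f{\left(x \right)} = - x$ ($f{\left(x \right)} = - \frac{x + x}{2} = - \frac{2 x}{2} = - x$)
$\left(23544 + f{\left(-59 \right)}\right) - 25365 = \left(23544 - -59\right) - 25365 = \left(23544 + 59\right) - 25365 = 23603 - 25365 = -1762$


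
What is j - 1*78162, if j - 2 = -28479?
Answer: -106639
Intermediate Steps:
j = -28477 (j = 2 - 28479 = -28477)
j - 1*78162 = -28477 - 1*78162 = -28477 - 78162 = -106639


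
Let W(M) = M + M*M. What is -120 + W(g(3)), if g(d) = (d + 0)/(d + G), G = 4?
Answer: -5850/49 ≈ -119.39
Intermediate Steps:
g(d) = d/(4 + d) (g(d) = (d + 0)/(d + 4) = d/(4 + d))
W(M) = M + M**2
-120 + W(g(3)) = -120 + (3/(4 + 3))*(1 + 3/(4 + 3)) = -120 + (3/7)*(1 + 3/7) = -120 + (3*(1/7))*(1 + 3*(1/7)) = -120 + 3*(1 + 3/7)/7 = -120 + (3/7)*(10/7) = -120 + 30/49 = -5850/49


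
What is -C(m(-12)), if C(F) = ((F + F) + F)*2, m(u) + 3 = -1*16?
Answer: 114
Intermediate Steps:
m(u) = -19 (m(u) = -3 - 1*16 = -3 - 16 = -19)
C(F) = 6*F (C(F) = (2*F + F)*2 = (3*F)*2 = 6*F)
-C(m(-12)) = -6*(-19) = -1*(-114) = 114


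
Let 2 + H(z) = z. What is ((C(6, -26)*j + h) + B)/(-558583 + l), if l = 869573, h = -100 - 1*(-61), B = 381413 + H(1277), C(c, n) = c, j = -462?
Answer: 379877/310990 ≈ 1.2215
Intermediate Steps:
H(z) = -2 + z
B = 382688 (B = 381413 + (-2 + 1277) = 381413 + 1275 = 382688)
h = -39 (h = -100 + 61 = -39)
((C(6, -26)*j + h) + B)/(-558583 + l) = ((6*(-462) - 39) + 382688)/(-558583 + 869573) = ((-2772 - 39) + 382688)/310990 = (-2811 + 382688)*(1/310990) = 379877*(1/310990) = 379877/310990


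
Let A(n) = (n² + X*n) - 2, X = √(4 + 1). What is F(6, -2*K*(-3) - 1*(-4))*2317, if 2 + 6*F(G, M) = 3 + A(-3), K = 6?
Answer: 9268/3 - 2317*√5/2 ≈ 498.85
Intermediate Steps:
X = √5 ≈ 2.2361
A(n) = -2 + n² + n*√5 (A(n) = (n² + √5*n) - 2 = (n² + n*√5) - 2 = -2 + n² + n*√5)
F(G, M) = 4/3 - √5/2 (F(G, M) = -⅓ + (3 + (-2 + (-3)² - 3*√5))/6 = -⅓ + (3 + (-2 + 9 - 3*√5))/6 = -⅓ + (3 + (7 - 3*√5))/6 = -⅓ + (10 - 3*√5)/6 = -⅓ + (5/3 - √5/2) = 4/3 - √5/2)
F(6, -2*K*(-3) - 1*(-4))*2317 = (4/3 - √5/2)*2317 = 9268/3 - 2317*√5/2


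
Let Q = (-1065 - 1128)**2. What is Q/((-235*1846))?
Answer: -4809249/433810 ≈ -11.086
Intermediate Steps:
Q = 4809249 (Q = (-2193)**2 = 4809249)
Q/((-235*1846)) = 4809249/((-235*1846)) = 4809249/(-433810) = 4809249*(-1/433810) = -4809249/433810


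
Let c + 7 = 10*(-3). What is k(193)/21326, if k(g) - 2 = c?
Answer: -35/21326 ≈ -0.0016412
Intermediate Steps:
c = -37 (c = -7 + 10*(-3) = -7 - 30 = -37)
k(g) = -35 (k(g) = 2 - 37 = -35)
k(193)/21326 = -35/21326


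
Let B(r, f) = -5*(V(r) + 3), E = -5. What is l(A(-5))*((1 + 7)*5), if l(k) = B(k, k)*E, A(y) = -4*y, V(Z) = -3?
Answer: 0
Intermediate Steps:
B(r, f) = 0 (B(r, f) = -5*(-3 + 3) = -5*0 = 0)
l(k) = 0 (l(k) = 0*(-5) = 0)
l(A(-5))*((1 + 7)*5) = 0*((1 + 7)*5) = 0*(8*5) = 0*40 = 0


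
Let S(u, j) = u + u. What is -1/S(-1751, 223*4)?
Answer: 1/3502 ≈ 0.00028555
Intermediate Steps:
S(u, j) = 2*u
-1/S(-1751, 223*4) = -1/(2*(-1751)) = -1/(-3502) = -1*(-1/3502) = 1/3502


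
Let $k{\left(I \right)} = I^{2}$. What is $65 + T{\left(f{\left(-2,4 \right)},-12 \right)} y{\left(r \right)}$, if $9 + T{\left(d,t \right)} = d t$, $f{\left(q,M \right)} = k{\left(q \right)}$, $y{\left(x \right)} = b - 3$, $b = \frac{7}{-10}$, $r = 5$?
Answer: $\frac{2759}{10} \approx 275.9$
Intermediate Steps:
$b = - \frac{7}{10}$ ($b = 7 \left(- \frac{1}{10}\right) = - \frac{7}{10} \approx -0.7$)
$y{\left(x \right)} = - \frac{37}{10}$ ($y{\left(x \right)} = - \frac{7}{10} - 3 = - \frac{37}{10}$)
$f{\left(q,M \right)} = q^{2}$
$T{\left(d,t \right)} = -9 + d t$
$65 + T{\left(f{\left(-2,4 \right)},-12 \right)} y{\left(r \right)} = 65 + \left(-9 + \left(-2\right)^{2} \left(-12\right)\right) \left(- \frac{37}{10}\right) = 65 + \left(-9 + 4 \left(-12\right)\right) \left(- \frac{37}{10}\right) = 65 + \left(-9 - 48\right) \left(- \frac{37}{10}\right) = 65 - - \frac{2109}{10} = 65 + \frac{2109}{10} = \frac{2759}{10}$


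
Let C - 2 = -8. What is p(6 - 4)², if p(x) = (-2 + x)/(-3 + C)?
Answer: 0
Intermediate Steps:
C = -6 (C = 2 - 8 = -6)
p(x) = 2/9 - x/9 (p(x) = (-2 + x)/(-3 - 6) = (-2 + x)/(-9) = (-2 + x)*(-⅑) = 2/9 - x/9)
p(6 - 4)² = (2/9 - (6 - 4)/9)² = (2/9 - ⅑*2)² = (2/9 - 2/9)² = 0² = 0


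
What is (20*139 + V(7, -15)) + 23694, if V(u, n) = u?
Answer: 26481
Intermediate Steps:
(20*139 + V(7, -15)) + 23694 = (20*139 + 7) + 23694 = (2780 + 7) + 23694 = 2787 + 23694 = 26481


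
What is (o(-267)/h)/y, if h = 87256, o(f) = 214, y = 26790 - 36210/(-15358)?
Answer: 821653/8975959932420 ≈ 9.1539e-8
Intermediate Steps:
y = 205738515/7679 (y = 26790 - 36210*(-1/15358) = 26790 + 18105/7679 = 205738515/7679 ≈ 26792.)
(o(-267)/h)/y = (214/87256)/(205738515/7679) = (214*(1/87256))*(7679/205738515) = (107/43628)*(7679/205738515) = 821653/8975959932420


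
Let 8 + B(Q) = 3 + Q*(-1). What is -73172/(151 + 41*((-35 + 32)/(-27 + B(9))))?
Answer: -3326/7 ≈ -475.14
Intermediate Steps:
B(Q) = -5 - Q (B(Q) = -8 + (3 + Q*(-1)) = -8 + (3 - Q) = -5 - Q)
-73172/(151 + 41*((-35 + 32)/(-27 + B(9)))) = -73172/(151 + 41*((-35 + 32)/(-27 + (-5 - 1*9)))) = -73172/(151 + 41*(-3/(-27 + (-5 - 9)))) = -73172/(151 + 41*(-3/(-27 - 14))) = -73172/(151 + 41*(-3/(-41))) = -73172/(151 + 41*(-3*(-1/41))) = -73172/(151 + 41*(3/41)) = -73172/(151 + 3) = -73172/154 = -73172*1/154 = -3326/7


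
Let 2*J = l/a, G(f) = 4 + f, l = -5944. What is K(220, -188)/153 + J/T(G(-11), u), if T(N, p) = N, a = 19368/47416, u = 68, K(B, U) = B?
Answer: 299870008/288099 ≈ 1040.9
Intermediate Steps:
a = 2421/5927 (a = 19368*(1/47416) = 2421/5927 ≈ 0.40847)
J = -17615044/2421 (J = (-5944/2421/5927)/2 = (-5944*5927/2421)/2 = (1/2)*(-35230088/2421) = -17615044/2421 ≈ -7275.9)
K(220, -188)/153 + J/T(G(-11), u) = 220/153 - 17615044/(2421*(4 - 11)) = 220*(1/153) - 17615044/2421/(-7) = 220/153 - 17615044/2421*(-1/7) = 220/153 + 17615044/16947 = 299870008/288099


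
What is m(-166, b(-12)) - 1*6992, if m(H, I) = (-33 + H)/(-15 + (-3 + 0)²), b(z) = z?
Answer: -41753/6 ≈ -6958.8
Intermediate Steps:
m(H, I) = 11/2 - H/6 (m(H, I) = (-33 + H)/(-15 + (-3)²) = (-33 + H)/(-15 + 9) = (-33 + H)/(-6) = (-33 + H)*(-⅙) = 11/2 - H/6)
m(-166, b(-12)) - 1*6992 = (11/2 - ⅙*(-166)) - 1*6992 = (11/2 + 83/3) - 6992 = 199/6 - 6992 = -41753/6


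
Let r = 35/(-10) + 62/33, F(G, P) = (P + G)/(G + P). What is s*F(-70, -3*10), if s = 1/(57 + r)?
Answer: 66/3655 ≈ 0.018057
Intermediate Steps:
F(G, P) = 1 (F(G, P) = (G + P)/(G + P) = 1)
r = -107/66 (r = 35*(-⅒) + 62*(1/33) = -7/2 + 62/33 = -107/66 ≈ -1.6212)
s = 66/3655 (s = 1/(57 - 107/66) = 1/(3655/66) = 66/3655 ≈ 0.018057)
s*F(-70, -3*10) = (66/3655)*1 = 66/3655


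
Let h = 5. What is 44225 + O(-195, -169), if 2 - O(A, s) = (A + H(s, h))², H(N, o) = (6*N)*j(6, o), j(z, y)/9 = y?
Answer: -2099886398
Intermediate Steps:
j(z, y) = 9*y
H(N, o) = 54*N*o (H(N, o) = (6*N)*(9*o) = 54*N*o)
O(A, s) = 2 - (A + 270*s)² (O(A, s) = 2 - (A + 54*s*5)² = 2 - (A + 270*s)²)
44225 + O(-195, -169) = 44225 + (2 - (-195 + 270*(-169))²) = 44225 + (2 - (-195 - 45630)²) = 44225 + (2 - 1*(-45825)²) = 44225 + (2 - 1*2099930625) = 44225 + (2 - 2099930625) = 44225 - 2099930623 = -2099886398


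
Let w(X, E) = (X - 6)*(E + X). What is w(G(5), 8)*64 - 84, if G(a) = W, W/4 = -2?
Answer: -84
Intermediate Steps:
W = -8 (W = 4*(-2) = -8)
G(a) = -8
w(X, E) = (-6 + X)*(E + X)
w(G(5), 8)*64 - 84 = ((-8)² - 6*8 - 6*(-8) + 8*(-8))*64 - 84 = (64 - 48 + 48 - 64)*64 - 84 = 0*64 - 84 = 0 - 84 = -84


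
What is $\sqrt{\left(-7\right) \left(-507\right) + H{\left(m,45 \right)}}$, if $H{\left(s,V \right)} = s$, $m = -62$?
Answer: $\sqrt{3487} \approx 59.051$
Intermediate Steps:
$\sqrt{\left(-7\right) \left(-507\right) + H{\left(m,45 \right)}} = \sqrt{\left(-7\right) \left(-507\right) - 62} = \sqrt{3549 - 62} = \sqrt{3487}$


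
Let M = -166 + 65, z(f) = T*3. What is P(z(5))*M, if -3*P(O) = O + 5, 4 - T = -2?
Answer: 2323/3 ≈ 774.33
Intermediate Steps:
T = 6 (T = 4 - 1*(-2) = 4 + 2 = 6)
z(f) = 18 (z(f) = 6*3 = 18)
P(O) = -5/3 - O/3 (P(O) = -(O + 5)/3 = -(5 + O)/3 = -5/3 - O/3)
M = -101
P(z(5))*M = (-5/3 - 1/3*18)*(-101) = (-5/3 - 6)*(-101) = -23/3*(-101) = 2323/3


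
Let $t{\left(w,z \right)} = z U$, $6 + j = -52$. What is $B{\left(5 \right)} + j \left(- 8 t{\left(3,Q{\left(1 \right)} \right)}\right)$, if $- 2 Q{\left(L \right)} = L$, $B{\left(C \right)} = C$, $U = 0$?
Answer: $5$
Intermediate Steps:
$Q{\left(L \right)} = - \frac{L}{2}$
$j = -58$ ($j = -6 - 52 = -58$)
$t{\left(w,z \right)} = 0$ ($t{\left(w,z \right)} = z 0 = 0$)
$B{\left(5 \right)} + j \left(- 8 t{\left(3,Q{\left(1 \right)} \right)}\right) = 5 - 58 \left(\left(-8\right) 0\right) = 5 - 0 = 5 + 0 = 5$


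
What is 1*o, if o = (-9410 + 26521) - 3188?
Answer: 13923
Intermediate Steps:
o = 13923 (o = 17111 - 3188 = 13923)
1*o = 1*13923 = 13923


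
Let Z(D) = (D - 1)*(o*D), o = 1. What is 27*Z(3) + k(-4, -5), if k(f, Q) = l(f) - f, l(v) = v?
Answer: 162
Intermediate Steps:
k(f, Q) = 0 (k(f, Q) = f - f = 0)
Z(D) = D*(-1 + D) (Z(D) = (D - 1)*(1*D) = (-1 + D)*D = D*(-1 + D))
27*Z(3) + k(-4, -5) = 27*(3*(-1 + 3)) + 0 = 27*(3*2) + 0 = 27*6 + 0 = 162 + 0 = 162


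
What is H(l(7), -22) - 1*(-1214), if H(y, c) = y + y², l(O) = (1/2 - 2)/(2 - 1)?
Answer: 4859/4 ≈ 1214.8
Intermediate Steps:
l(O) = -3/2 (l(O) = (½ - 2)/1 = -3/2*1 = -3/2)
H(l(7), -22) - 1*(-1214) = -3*(1 - 3/2)/2 - 1*(-1214) = -3/2*(-½) + 1214 = ¾ + 1214 = 4859/4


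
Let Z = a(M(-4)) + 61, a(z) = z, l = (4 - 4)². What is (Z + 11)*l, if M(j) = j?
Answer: 0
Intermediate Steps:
l = 0 (l = 0² = 0)
Z = 57 (Z = -4 + 61 = 57)
(Z + 11)*l = (57 + 11)*0 = 68*0 = 0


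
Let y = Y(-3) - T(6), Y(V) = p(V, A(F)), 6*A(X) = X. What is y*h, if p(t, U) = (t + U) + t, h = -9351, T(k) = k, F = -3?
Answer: 233775/2 ≈ 1.1689e+5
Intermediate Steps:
A(X) = X/6
p(t, U) = U + 2*t (p(t, U) = (U + t) + t = U + 2*t)
Y(V) = -1/2 + 2*V (Y(V) = (1/6)*(-3) + 2*V = -1/2 + 2*V)
y = -25/2 (y = (-1/2 + 2*(-3)) - 1*6 = (-1/2 - 6) - 6 = -13/2 - 6 = -25/2 ≈ -12.500)
y*h = -25/2*(-9351) = 233775/2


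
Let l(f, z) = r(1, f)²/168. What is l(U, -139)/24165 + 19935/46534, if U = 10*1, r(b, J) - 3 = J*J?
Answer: 40712098703/94457505240 ≈ 0.43101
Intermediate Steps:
r(b, J) = 3 + J² (r(b, J) = 3 + J*J = 3 + J²)
U = 10
l(f, z) = (3 + f²)²/168
l(U, -139)/24165 + 19935/46534 = ((3 + 10²)²/168)/24165 + 19935/46534 = ((3 + 100)²/168)*(1/24165) + 19935*(1/46534) = ((1/168)*103²)*(1/24165) + 19935/46534 = ((1/168)*10609)*(1/24165) + 19935/46534 = (10609/168)*(1/24165) + 19935/46534 = 10609/4059720 + 19935/46534 = 40712098703/94457505240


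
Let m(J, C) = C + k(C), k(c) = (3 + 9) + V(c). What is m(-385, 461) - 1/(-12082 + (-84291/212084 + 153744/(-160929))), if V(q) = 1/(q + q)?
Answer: 59951706962554495467/126747482035878538 ≈ 473.00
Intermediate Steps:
V(q) = 1/(2*q)
k(c) = 12 + 1/(2*c) (k(c) = (3 + 9) + 1/(2*c) = 12 + 1/(2*c))
m(J, C) = 12 + C + 1/(2*C) (m(J, C) = C + (12 + 1/(2*C)) = 12 + C + 1/(2*C))
m(-385, 461) - 1/(-12082 + (-84291/212084 + 153744/(-160929))) = (12 + 461 + (½)/461) - 1/(-12082 + (-84291/212084 + 153744/(-160929))) = (12 + 461 + (½)*(1/461)) - 1/(-12082 + (-84291*1/212084 + 153744*(-1/160929))) = (12 + 461 + 1/922) - 1/(-12082 + (-84291/212084 - 51248/53643)) = 436107/922 - 1/(-12082 - 15390502945/11376822012) = 436107/922 - 1/(-137470154051929/11376822012) = 436107/922 - 1*(-11376822012/137470154051929) = 436107/922 + 11376822012/137470154051929 = 59951706962554495467/126747482035878538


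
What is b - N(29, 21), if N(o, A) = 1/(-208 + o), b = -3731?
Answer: -667848/179 ≈ -3731.0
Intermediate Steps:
b - N(29, 21) = -3731 - 1/(-208 + 29) = -3731 - 1/(-179) = -3731 - 1*(-1/179) = -3731 + 1/179 = -667848/179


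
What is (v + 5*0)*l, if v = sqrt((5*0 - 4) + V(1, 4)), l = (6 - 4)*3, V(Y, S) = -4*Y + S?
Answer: 12*I ≈ 12.0*I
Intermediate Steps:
V(Y, S) = S - 4*Y
l = 6 (l = 2*3 = 6)
v = 2*I (v = sqrt((5*0 - 4) + (4 - 4*1)) = sqrt((0 - 4) + (4 - 4)) = sqrt(-4 + 0) = sqrt(-4) = 2*I ≈ 2.0*I)
(v + 5*0)*l = (2*I + 5*0)*6 = (2*I + 0)*6 = (2*I)*6 = 12*I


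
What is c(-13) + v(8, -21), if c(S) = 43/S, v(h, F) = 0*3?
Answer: -43/13 ≈ -3.3077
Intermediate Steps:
v(h, F) = 0
c(-13) + v(8, -21) = 43/(-13) + 0 = 43*(-1/13) + 0 = -43/13 + 0 = -43/13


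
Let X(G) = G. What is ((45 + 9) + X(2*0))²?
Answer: 2916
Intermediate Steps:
((45 + 9) + X(2*0))² = ((45 + 9) + 2*0)² = (54 + 0)² = 54² = 2916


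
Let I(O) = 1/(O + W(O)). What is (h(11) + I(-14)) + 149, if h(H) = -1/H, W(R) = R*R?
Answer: 298127/2002 ≈ 148.91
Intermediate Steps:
W(R) = R²
I(O) = 1/(O + O²)
(h(11) + I(-14)) + 149 = (-1/11 + 1/((-14)*(1 - 14))) + 149 = (-1*1/11 - 1/14/(-13)) + 149 = (-1/11 - 1/14*(-1/13)) + 149 = (-1/11 + 1/182) + 149 = -171/2002 + 149 = 298127/2002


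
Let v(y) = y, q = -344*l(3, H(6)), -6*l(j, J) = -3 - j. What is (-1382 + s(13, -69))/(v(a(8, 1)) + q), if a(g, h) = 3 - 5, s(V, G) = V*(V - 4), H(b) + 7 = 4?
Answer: 1265/346 ≈ 3.6561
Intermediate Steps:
H(b) = -3 (H(b) = -7 + 4 = -3)
l(j, J) = 1/2 + j/6 (l(j, J) = -(-3 - j)/6 = 1/2 + j/6)
s(V, G) = V*(-4 + V)
a(g, h) = -2
q = -344 (q = -344*(1/2 + (1/6)*3) = -344*(1/2 + 1/2) = -344*1 = -344)
(-1382 + s(13, -69))/(v(a(8, 1)) + q) = (-1382 + 13*(-4 + 13))/(-2 - 344) = (-1382 + 13*9)/(-346) = (-1382 + 117)*(-1/346) = -1265*(-1/346) = 1265/346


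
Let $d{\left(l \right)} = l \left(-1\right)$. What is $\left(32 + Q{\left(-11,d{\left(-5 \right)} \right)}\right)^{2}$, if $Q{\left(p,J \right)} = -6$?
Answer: $676$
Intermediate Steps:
$d{\left(l \right)} = - l$
$\left(32 + Q{\left(-11,d{\left(-5 \right)} \right)}\right)^{2} = \left(32 - 6\right)^{2} = 26^{2} = 676$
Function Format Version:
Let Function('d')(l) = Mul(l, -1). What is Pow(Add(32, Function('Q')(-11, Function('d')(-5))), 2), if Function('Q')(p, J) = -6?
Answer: 676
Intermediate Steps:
Function('d')(l) = Mul(-1, l)
Pow(Add(32, Function('Q')(-11, Function('d')(-5))), 2) = Pow(Add(32, -6), 2) = Pow(26, 2) = 676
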